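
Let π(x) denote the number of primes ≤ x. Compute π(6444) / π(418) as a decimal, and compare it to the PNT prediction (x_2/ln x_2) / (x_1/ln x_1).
π(6444)/π(418) = 836/80 ≈ 10.4500;  PNT prediction ≈ 10.6083.

π(418) = 80 and π(6444) = 836, so π(6444)/π(418) ≈ 10.4500. The PNT-predicted ratio is (6444/ln(6444)) / (418/ln(418)) ≈ 10.6083. The two agree to within a few percent, as expected.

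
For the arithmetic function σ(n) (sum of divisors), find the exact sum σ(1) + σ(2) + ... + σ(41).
Σ_{n ≤ 41} σ(n) = 1384

Compute σ(n) for each 1 ≤ n ≤ 41: σ(1) = 1, σ(2) = 3, σ(3) = 4, σ(4) = 7, σ(5) = 6, σ(6) = 12, σ(7) = 8, σ(8) = 15, σ(9) = 13, σ(10) = 18, σ(11) = 12, σ(12) = 28, σ(13) = 14, σ(14) = 24, σ(15) = 24, σ(16) = 31, σ(17) = 18, σ(18) = 39, σ(19) = 20, σ(20) = 42, σ(21) = 32, σ(22) = 36, σ(23) = 24, σ(24) = 60, σ(25) = 31, σ(26) = 42, σ(27) = 40, σ(28) = 56, σ(29) = 30, σ(30) = 72, σ(31) = 32, σ(32) = 63, σ(33) = 48, σ(34) = 54, σ(35) = 48, σ(36) = 91, σ(37) = 38, σ(38) = 60, σ(39) = 56, σ(40) = 90, σ(41) = 42. Summing all 41 values: 1384. (Average order: Σ_{n ≤ x} σ(n) ~ (π²/12) x². For x = 41, (π²/12)·41² ≈ 1382.57.)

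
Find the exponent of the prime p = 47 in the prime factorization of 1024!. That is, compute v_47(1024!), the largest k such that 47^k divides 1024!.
v_47(1024!) = 21

Legendre's formula: v_p(n!) = Σ_{k ≥ 1} ⌊n / p^k⌋. For p = 47, n = 1024, the terms are:
  ⌊1024/47^1⌋ = ⌊1024/47⌋ = 21
(the next term ⌊1024/47^2⌋ = 0, terminating the sum). Summing: v_47(1024!) = 21 = 21.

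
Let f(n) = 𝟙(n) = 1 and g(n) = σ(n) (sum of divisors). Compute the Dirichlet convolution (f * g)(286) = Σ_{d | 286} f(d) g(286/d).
(𝟙 * σ)(286) = 780

Divisors of 286: [1, 2, 11, 13, 22, 26, 143, 286]. For each d | 286:
  d = 1: 𝟙(1) · σ(286/1) = 1 · 504 = 504
  d = 2: 𝟙(2) · σ(286/2) = 1 · 168 = 168
  d = 11: 𝟙(11) · σ(286/11) = 1 · 42 = 42
  d = 13: 𝟙(13) · σ(286/13) = 1 · 36 = 36
  d = 22: 𝟙(22) · σ(286/22) = 1 · 14 = 14
  d = 26: 𝟙(26) · σ(286/26) = 1 · 12 = 12
  d = 143: 𝟙(143) · σ(286/143) = 1 · 3 = 3
  d = 286: 𝟙(286) · σ(286/286) = 1 · 1 = 1
Summing: (𝟙 * σ)(286) = 504 + 168 + 42 + 36 + 14 + 12 + 3 + 1 = 780.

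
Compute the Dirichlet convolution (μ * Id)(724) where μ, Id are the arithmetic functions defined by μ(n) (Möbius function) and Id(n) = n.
(μ * Id)(724) = 360

Divisors of 724: [1, 2, 4, 181, 362, 724]. For each d | 724:
  d = 1: μ(1) · Id(724/1) = 1 · 724 = 724
  d = 2: μ(2) · Id(724/2) = -1 · 362 = -362
  d = 4: μ(4) · Id(724/4) = 0 · 181 = 0
  d = 181: μ(181) · Id(724/181) = -1 · 4 = -4
  d = 362: μ(362) · Id(724/362) = 1 · 2 = 2
  d = 724: μ(724) · Id(724/724) = 0 · 1 = 0
Summing: (μ * Id)(724) = 724 + -362 + 0 + -4 + 2 + 0 = 360.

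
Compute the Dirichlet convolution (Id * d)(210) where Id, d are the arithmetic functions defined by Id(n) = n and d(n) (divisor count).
(Id * d)(210) = 1260

Divisors of 210: [1, 2, 3, 5, 6, 7, 10, 14, 15, 21, 30, 35, 42, 70, 105, 210]. For each d | 210:
  d = 1: Id(1) · d(210/1) = 1 · 16 = 16
  d = 2: Id(2) · d(210/2) = 2 · 8 = 16
  d = 3: Id(3) · d(210/3) = 3 · 8 = 24
  d = 5: Id(5) · d(210/5) = 5 · 8 = 40
  d = 6: Id(6) · d(210/6) = 6 · 4 = 24
  d = 7: Id(7) · d(210/7) = 7 · 8 = 56
  d = 10: Id(10) · d(210/10) = 10 · 4 = 40
  d = 14: Id(14) · d(210/14) = 14 · 4 = 56
  d = 15: Id(15) · d(210/15) = 15 · 4 = 60
  d = 21: Id(21) · d(210/21) = 21 · 4 = 84
  d = 30: Id(30) · d(210/30) = 30 · 2 = 60
  d = 35: Id(35) · d(210/35) = 35 · 4 = 140
  d = 42: Id(42) · d(210/42) = 42 · 2 = 84
  d = 70: Id(70) · d(210/70) = 70 · 2 = 140
  d = 105: Id(105) · d(210/105) = 105 · 2 = 210
  d = 210: Id(210) · d(210/210) = 210 · 1 = 210
Summing: (Id * d)(210) = 16 + 16 + 24 + 40 + 24 + 56 + 40 + 56 + 60 + 84 + 60 + 140 + 84 + 140 + 210 + 210 = 1260.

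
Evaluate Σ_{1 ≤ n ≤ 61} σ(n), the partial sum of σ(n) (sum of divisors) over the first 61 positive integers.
Σ_{n ≤ 61} σ(n) = 3076

Compute σ(n) for each 1 ≤ n ≤ 61: σ(1) = 1, σ(2) = 3, σ(3) = 4, σ(4) = 7, σ(5) = 6, σ(6) = 12, σ(7) = 8, σ(8) = 15, σ(9) = 13, σ(10) = 18, σ(11) = 12, σ(12) = 28, σ(13) = 14, σ(14) = 24, σ(15) = 24, σ(16) = 31, σ(17) = 18, σ(18) = 39, σ(19) = 20, σ(20) = 42, σ(21) = 32, σ(22) = 36, σ(23) = 24, σ(24) = 60, σ(25) = 31, σ(26) = 42, σ(27) = 40, σ(28) = 56, σ(29) = 30, σ(30) = 72, σ(31) = 32, σ(32) = 63, σ(33) = 48, σ(34) = 54, σ(35) = 48, σ(36) = 91, σ(37) = 38, σ(38) = 60, σ(39) = 56, σ(40) = 90, σ(41) = 42, σ(42) = 96, σ(43) = 44, σ(44) = 84, σ(45) = 78, σ(46) = 72, σ(47) = 48, σ(48) = 124, σ(49) = 57, σ(50) = 93, σ(51) = 72, σ(52) = 98, σ(53) = 54, σ(54) = 120, σ(55) = 72, σ(56) = 120, σ(57) = 80, σ(58) = 90, σ(59) = 60, σ(60) = 168, σ(61) = 62. Summing all 61 values: 3076. (Average order: Σ_{n ≤ x} σ(n) ~ (π²/12) x². For x = 61, (π²/12)·61² ≈ 3060.40.)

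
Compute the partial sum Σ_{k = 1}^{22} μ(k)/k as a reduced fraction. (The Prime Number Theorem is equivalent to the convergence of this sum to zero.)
Σ μ(k)/k = 410857/9699690

Values of μ(k) for 1 ≤ k ≤ 22: μ(1) = 1, μ(2) = -1, μ(3) = -1, μ(5) = -1, μ(6) = 1, μ(7) = -1, μ(10) = 1, μ(11) = -1, μ(13) = -1, μ(14) = 1, μ(15) = 1, μ(17) = -1, μ(19) = -1, μ(21) = 1, μ(22) = 1, with μ = 0 on non-squarefree integers. Summing μ(k)/k for k where μ(k) ≠ 0 gives 410857/9699690 ≈ 0.0424. (PNT ⟺ this sum → 0 as n → ∞.)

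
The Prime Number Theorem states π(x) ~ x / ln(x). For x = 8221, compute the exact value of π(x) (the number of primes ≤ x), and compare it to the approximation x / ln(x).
π(8221) = 1031;  x/ln(x) ≈ 911.98;  relative error ≈ 11.54%.

Directly count primes up to 8221: π(8221) = 1031. The PNT approximation gives 8221/ln(8221) ≈ 8221/9.01445 ≈ 911.98. Relative error (π(x) − x/ln(x)) / π(x) ≈ 11.54%; the approximation is known to undercount slightly (Li(x) is a better estimate).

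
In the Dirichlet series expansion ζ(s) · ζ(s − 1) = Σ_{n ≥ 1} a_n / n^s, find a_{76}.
σ(76) = 140

In the product (Σ m^0/m^s)(Σ k / k^s) = Σ (Σ_{d | n} d) / n^s, the coefficient of 1/n^s is σ(n) = Σ_{d | n} d. For n = 76, divisors are [1, 2, 4, 19, 38, 76]; summing: σ(76) = 140.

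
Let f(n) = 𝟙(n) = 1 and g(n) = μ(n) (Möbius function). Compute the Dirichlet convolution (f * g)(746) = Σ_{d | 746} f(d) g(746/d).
(𝟙 * μ)(746) = 0

Divisors of 746: [1, 2, 373, 746]. For each d | 746:
  d = 1: 𝟙(1) · μ(746/1) = 1 · 1 = 1
  d = 2: 𝟙(2) · μ(746/2) = 1 · -1 = -1
  d = 373: 𝟙(373) · μ(746/373) = 1 · -1 = -1
  d = 746: 𝟙(746) · μ(746/746) = 1 · 1 = 1
Summing: (𝟙 * μ)(746) = 1 + -1 + -1 + 1 = 0.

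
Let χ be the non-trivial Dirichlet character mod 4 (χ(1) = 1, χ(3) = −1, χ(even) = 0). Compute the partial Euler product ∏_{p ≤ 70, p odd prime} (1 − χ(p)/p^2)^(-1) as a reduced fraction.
∏ = 186965264422467473784849459249589/204088016612535111254016000000000

The odd primes p ≤ 70 are [3, 5, 7, 11, 13, 17, 19, 23, 29, 31, 37, 41, 43, 47, 53, 59, 61, 67]. For each, χ(p) = 1 if p ≡ 1 mod 4, χ(p) = −1 if p ≡ 3 mod 4. Taking (1 − χ(p)/p^2)^(-1) = p^2/(p^2 − χ(p)): (1 − (-1)/3^2)^(-1) · (1 − (1)/5^2)^(-1) · (1 − (-1)/7^2)^(-1) · (1 − (-1)/11^2)^(-1) · (1 − (1)/13^2)^(-1) · (1 − (1)/17^2)^(-1) · (1 − (-1)/19^2)^(-1) · (1 − (-1)/23^2)^(-1) · (1 − (1)/29^2)^(-1) · (1 − (-1)/31^2)^(-1) · (1 − (1)/37^2)^(-1) · (1 − (1)/41^2)^(-1) · (1 − (-1)/43^2)^(-1) · (1 − (-1)/47^2)^(-1) · (1 − (1)/53^2)^(-1) · (1 − (-1)/59^2)^(-1) · (1 − (1)/61^2)^(-1) · (1 − (-1)/67^2)^(-1) = 186965264422467473784849459249589/204088016612535111254016000000000.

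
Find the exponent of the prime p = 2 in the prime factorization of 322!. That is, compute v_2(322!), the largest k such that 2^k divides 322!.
v_2(322!) = 319

Legendre's formula: v_p(n!) = Σ_{k ≥ 1} ⌊n / p^k⌋. For p = 2, n = 322, the terms are:
  ⌊322/2^1⌋ = ⌊322/2⌋ = 161
  ⌊322/2^2⌋ = ⌊322/4⌋ = 80
  ⌊322/2^3⌋ = ⌊322/8⌋ = 40
  ⌊322/2^4⌋ = ⌊322/16⌋ = 20
  ⌊322/2^5⌋ = ⌊322/32⌋ = 10
  ⌊322/2^6⌋ = ⌊322/64⌋ = 5
  ⌊322/2^7⌋ = ⌊322/128⌋ = 2
  ⌊322/2^8⌋ = ⌊322/256⌋ = 1
(the next term ⌊322/2^9⌋ = 0, terminating the sum). Summing: v_2(322!) = 161 + 80 + 40 + 20 + 10 + 5 + 2 + 1 = 319.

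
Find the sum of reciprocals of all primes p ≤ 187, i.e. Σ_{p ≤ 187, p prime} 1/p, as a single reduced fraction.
Σ 1/p = 10408867916382550633331528920459565913027063402071390584941986323453055203/5397346292805549782720214077673687806275517530364350655459511599582614290

π(187) = 42, so the primes ≤ 187 are [2, 3, 5, 7, 11, 13, 17, 19, 23, 29, 31, 37, 41, 43, 47, 53, 59, 61, 67, 71, 73, 79, 83, 89, 97, 101, 103, 107, 109, 113, 127, 131, 137, 139, 149, 151, 157, 163, 167, 173, 179, 181]. Summing 1/p over these primes: 10408867916382550633331528920459565913027063402071390584941986323453055203/5397346292805549782720214077673687806275517530364350655459511599582614290 ≈ 1.9285. Mertens estimate ln ln(187) + 0.2615 ≈ 1.9161.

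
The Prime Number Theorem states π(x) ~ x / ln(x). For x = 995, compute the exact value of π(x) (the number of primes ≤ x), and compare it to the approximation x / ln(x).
π(995) = 167;  x/ln(x) ≈ 144.15;  relative error ≈ 13.69%.

Directly count primes up to 995: π(995) = 167. The PNT approximation gives 995/ln(995) ≈ 995/6.90274 ≈ 144.15. Relative error (π(x) − x/ln(x)) / π(x) ≈ 13.69%; the approximation is known to undercount slightly (Li(x) is a better estimate).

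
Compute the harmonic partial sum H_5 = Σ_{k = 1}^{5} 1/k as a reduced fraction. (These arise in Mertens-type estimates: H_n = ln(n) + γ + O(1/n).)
H_5 = 137/60

Direct summation: H_5 = 1 + 1/2 + ... + 1/5. The least common denominator is lcm(1, ..., 5) = 60; over this denominator the numerator is 60 + 30 + 20 + 15 + 12 = 137, so H_5 = 137/60 (already in lowest terms) ≈ 2.28333. (The PNT-adjacent estimate ln(5) + γ ≈ 2.18665 matches within O(1/n).)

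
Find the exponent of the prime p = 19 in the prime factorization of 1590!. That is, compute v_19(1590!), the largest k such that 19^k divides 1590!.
v_19(1590!) = 87

Legendre's formula: v_p(n!) = Σ_{k ≥ 1} ⌊n / p^k⌋. For p = 19, n = 1590, the terms are:
  ⌊1590/19^1⌋ = ⌊1590/19⌋ = 83
  ⌊1590/19^2⌋ = ⌊1590/361⌋ = 4
(the next term ⌊1590/19^3⌋ = 0, terminating the sum). Summing: v_19(1590!) = 83 + 4 = 87.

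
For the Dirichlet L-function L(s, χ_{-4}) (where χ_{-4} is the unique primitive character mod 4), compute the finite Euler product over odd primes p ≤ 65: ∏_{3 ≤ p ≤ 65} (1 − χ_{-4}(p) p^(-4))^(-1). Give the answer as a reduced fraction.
∏ = 81934214988902113115031508050672702841756592198516788686922065253543/82850154482442028729801746725895742819441886414557775886809038848000

The odd primes p ≤ 65 are [3, 5, 7, 11, 13, 17, 19, 23, 29, 31, 37, 41, 43, 47, 53, 59, 61]. For each, χ(p) = 1 if p ≡ 1 mod 4, χ(p) = −1 if p ≡ 3 mod 4. Taking (1 − χ(p)/p^4)^(-1) = p^4/(p^4 − χ(p)): (1 − (-1)/3^4)^(-1) · (1 − (1)/5^4)^(-1) · (1 − (-1)/7^4)^(-1) · (1 − (-1)/11^4)^(-1) · (1 − (1)/13^4)^(-1) · (1 − (1)/17^4)^(-1) · (1 − (-1)/19^4)^(-1) · (1 − (-1)/23^4)^(-1) · (1 − (1)/29^4)^(-1) · (1 − (-1)/31^4)^(-1) · (1 − (1)/37^4)^(-1) · (1 − (1)/41^4)^(-1) · (1 − (-1)/43^4)^(-1) · (1 − (-1)/47^4)^(-1) · (1 − (1)/53^4)^(-1) · (1 − (-1)/59^4)^(-1) · (1 − (1)/61^4)^(-1) = 81934214988902113115031508050672702841756592198516788686922065253543/82850154482442028729801746725895742819441886414557775886809038848000.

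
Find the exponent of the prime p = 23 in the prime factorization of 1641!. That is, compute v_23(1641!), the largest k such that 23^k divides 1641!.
v_23(1641!) = 74

Legendre's formula: v_p(n!) = Σ_{k ≥ 1} ⌊n / p^k⌋. For p = 23, n = 1641, the terms are:
  ⌊1641/23^1⌋ = ⌊1641/23⌋ = 71
  ⌊1641/23^2⌋ = ⌊1641/529⌋ = 3
(the next term ⌊1641/23^3⌋ = 0, terminating the sum). Summing: v_23(1641!) = 71 + 3 = 74.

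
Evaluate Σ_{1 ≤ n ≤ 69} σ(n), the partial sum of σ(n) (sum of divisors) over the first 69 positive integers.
Σ_{n ≤ 69} σ(n) = 3921

Compute σ(n) for each 1 ≤ n ≤ 69: σ(1) = 1, σ(2) = 3, σ(3) = 4, σ(4) = 7, σ(5) = 6, σ(6) = 12, σ(7) = 8, σ(8) = 15, σ(9) = 13, σ(10) = 18, σ(11) = 12, σ(12) = 28, σ(13) = 14, σ(14) = 24, σ(15) = 24, σ(16) = 31, σ(17) = 18, σ(18) = 39, σ(19) = 20, σ(20) = 42, σ(21) = 32, σ(22) = 36, σ(23) = 24, σ(24) = 60, σ(25) = 31, σ(26) = 42, σ(27) = 40, σ(28) = 56, σ(29) = 30, σ(30) = 72, σ(31) = 32, σ(32) = 63, σ(33) = 48, σ(34) = 54, σ(35) = 48, σ(36) = 91, σ(37) = 38, σ(38) = 60, σ(39) = 56, σ(40) = 90, σ(41) = 42, σ(42) = 96, σ(43) = 44, σ(44) = 84, σ(45) = 78, σ(46) = 72, σ(47) = 48, σ(48) = 124, σ(49) = 57, σ(50) = 93, σ(51) = 72, σ(52) = 98, σ(53) = 54, σ(54) = 120, σ(55) = 72, σ(56) = 120, σ(57) = 80, σ(58) = 90, σ(59) = 60, σ(60) = 168, σ(61) = 62, σ(62) = 96, σ(63) = 104, σ(64) = 127, σ(65) = 84, σ(66) = 144, σ(67) = 68, σ(68) = 126, σ(69) = 96. Summing all 69 values: 3921. (Average order: Σ_{n ≤ x} σ(n) ~ (π²/12) x². For x = 69, (π²/12)·69² ≈ 3915.77.)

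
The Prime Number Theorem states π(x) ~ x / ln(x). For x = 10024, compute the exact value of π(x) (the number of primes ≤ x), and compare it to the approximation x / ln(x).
π(10024) = 1231;  x/ln(x) ≈ 1088.06;  relative error ≈ 11.61%.

Directly count primes up to 10024: π(10024) = 1231. The PNT approximation gives 10024/ln(10024) ≈ 10024/9.21274 ≈ 1088.06. Relative error (π(x) − x/ln(x)) / π(x) ≈ 11.61%; the approximation is known to undercount slightly (Li(x) is a better estimate).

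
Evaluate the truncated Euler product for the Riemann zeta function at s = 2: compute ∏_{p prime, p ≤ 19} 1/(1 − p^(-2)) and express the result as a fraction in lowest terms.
∏ = 14933966047/9172942848

The primes p ≤ 19 are [2, 3, 5, 7, 11, 13, 17, 19]. For each prime, (1 − 1/p^2)^(-1) = p^2 / (p^2 − 1). The product is (1 − 1/2^2)^(-1), (1 − 1/3^2)^(-1), (1 − 1/5^2)^(-1), (1 − 1/7^2)^(-1), (1 − 1/11^2)^(-1), (1 − 1/13^2)^(-1), (1 − 1/17^2)^(-1), (1 − 1/19^2)^(-1) = ∏ p^2 / (p^2 − 1) = 14933966047/9172942848.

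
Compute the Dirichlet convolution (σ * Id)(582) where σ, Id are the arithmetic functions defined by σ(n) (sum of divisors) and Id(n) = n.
(σ * Id)(582) = 6825

Divisors of 582: [1, 2, 3, 6, 97, 194, 291, 582]. For each d | 582:
  d = 1: σ(1) · Id(582/1) = 1 · 582 = 582
  d = 2: σ(2) · Id(582/2) = 3 · 291 = 873
  d = 3: σ(3) · Id(582/3) = 4 · 194 = 776
  d = 6: σ(6) · Id(582/6) = 12 · 97 = 1164
  d = 97: σ(97) · Id(582/97) = 98 · 6 = 588
  d = 194: σ(194) · Id(582/194) = 294 · 3 = 882
  d = 291: σ(291) · Id(582/291) = 392 · 2 = 784
  d = 582: σ(582) · Id(582/582) = 1176 · 1 = 1176
Summing: (σ * Id)(582) = 582 + 873 + 776 + 1164 + 588 + 882 + 784 + 1176 = 6825.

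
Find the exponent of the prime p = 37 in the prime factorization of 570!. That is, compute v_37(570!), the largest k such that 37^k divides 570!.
v_37(570!) = 15

Legendre's formula: v_p(n!) = Σ_{k ≥ 1} ⌊n / p^k⌋. For p = 37, n = 570, the terms are:
  ⌊570/37^1⌋ = ⌊570/37⌋ = 15
(the next term ⌊570/37^2⌋ = 0, terminating the sum). Summing: v_37(570!) = 15 = 15.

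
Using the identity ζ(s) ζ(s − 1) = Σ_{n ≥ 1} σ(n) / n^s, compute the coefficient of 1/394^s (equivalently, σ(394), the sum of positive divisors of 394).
σ(394) = 594

In the product (Σ m^0/m^s)(Σ k / k^s) = Σ (Σ_{d | n} d) / n^s, the coefficient of 1/n^s is σ(n) = Σ_{d | n} d. For n = 394, divisors are [1, 2, 197, 394]; summing: σ(394) = 594.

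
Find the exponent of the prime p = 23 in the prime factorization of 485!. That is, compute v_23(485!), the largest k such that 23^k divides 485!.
v_23(485!) = 21

Legendre's formula: v_p(n!) = Σ_{k ≥ 1} ⌊n / p^k⌋. For p = 23, n = 485, the terms are:
  ⌊485/23^1⌋ = ⌊485/23⌋ = 21
(the next term ⌊485/23^2⌋ = 0, terminating the sum). Summing: v_23(485!) = 21 = 21.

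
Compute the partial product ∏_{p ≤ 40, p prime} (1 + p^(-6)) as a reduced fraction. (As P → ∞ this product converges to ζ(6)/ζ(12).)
∏ = 1409064908372656074115629844532678533864664016937571914400/1385384845877129271600296064992669038424816672643778985121

The primes p ≤ 40 are [2, 3, 5, 7, 11, 13, 17, 19, 23, 29, 31, 37]. For each, (1 + 1/p^6) = (p^6 + 1)/p^6. Multiplying these fractions over p ∈ [2, 3, 5, 7, 11, 13, 17, 19, 23, 29, 31, 37] gives 1409064908372656074115629844532678533864664016937571914400/1385384845877129271600296064992669038424816672643778985121. (In the limit P → ∞ this tends to ζ(6)/ζ(12).)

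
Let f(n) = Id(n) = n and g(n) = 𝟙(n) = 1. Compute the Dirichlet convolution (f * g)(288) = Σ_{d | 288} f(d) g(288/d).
(Id * 𝟙)(288) = 819

Divisors of 288: [1, 2, 3, 4, 6, 8, 9, 12, 16, 18, 24, 32, 36, 48, 72, 96, 144, 288]. For each d | 288:
  d = 1: Id(1) · 𝟙(288/1) = 1 · 1 = 1
  d = 2: Id(2) · 𝟙(288/2) = 2 · 1 = 2
  d = 3: Id(3) · 𝟙(288/3) = 3 · 1 = 3
  d = 4: Id(4) · 𝟙(288/4) = 4 · 1 = 4
  d = 6: Id(6) · 𝟙(288/6) = 6 · 1 = 6
  d = 8: Id(8) · 𝟙(288/8) = 8 · 1 = 8
  d = 9: Id(9) · 𝟙(288/9) = 9 · 1 = 9
  d = 12: Id(12) · 𝟙(288/12) = 12 · 1 = 12
  d = 16: Id(16) · 𝟙(288/16) = 16 · 1 = 16
  d = 18: Id(18) · 𝟙(288/18) = 18 · 1 = 18
  d = 24: Id(24) · 𝟙(288/24) = 24 · 1 = 24
  d = 32: Id(32) · 𝟙(288/32) = 32 · 1 = 32
  d = 36: Id(36) · 𝟙(288/36) = 36 · 1 = 36
  d = 48: Id(48) · 𝟙(288/48) = 48 · 1 = 48
  d = 72: Id(72) · 𝟙(288/72) = 72 · 1 = 72
  d = 96: Id(96) · 𝟙(288/96) = 96 · 1 = 96
  d = 144: Id(144) · 𝟙(288/144) = 144 · 1 = 144
  d = 288: Id(288) · 𝟙(288/288) = 288 · 1 = 288
Summing: (Id * 𝟙)(288) = 1 + 2 + 3 + 4 + 6 + 8 + 9 + 12 + 16 + 18 + 24 + 32 + 36 + 48 + 72 + 96 + 144 + 288 = 819.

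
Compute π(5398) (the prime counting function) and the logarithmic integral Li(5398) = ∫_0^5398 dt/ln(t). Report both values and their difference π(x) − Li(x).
π(5398) = 711;  Li(5398) ≈ 730.80;  π(x) − Li(x) ≈ -19.80.

Direct count of primes ≤ 5398 gives π(5398) = 711. Numerical evaluation of the logarithmic integral gives Li(5398) ≈ 730.80. The difference π(x) − Li(x) ≈ -19.80 is typically negative for small/moderate x (Li(x) overestimates), though Littlewood's theorem shows this sign changes infinitely often.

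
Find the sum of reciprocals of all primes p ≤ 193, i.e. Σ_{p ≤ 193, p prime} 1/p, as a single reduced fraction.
Σ 1/p = 385774678978047295113064712800727674369526436922217581784412894295689697835549/198962376391690981640415251545285153602734402721821058212203976095413910572270

π(193) = 44, so the primes ≤ 193 are [2, 3, 5, 7, 11, 13, 17, 19, 23, 29, 31, 37, 41, 43, 47, 53, 59, 61, 67, 71, 73, 79, 83, 89, 97, 101, 103, 107, 109, 113, 127, 131, 137, 139, 149, 151, 157, 163, 167, 173, 179, 181, 191, 193]. Summing 1/p over these primes: 385774678978047295113064712800727674369526436922217581784412894295689697835549/198962376391690981640415251545285153602734402721821058212203976095413910572270 ≈ 1.9389. Mertens estimate ln ln(193) + 0.2615 ≈ 1.9221.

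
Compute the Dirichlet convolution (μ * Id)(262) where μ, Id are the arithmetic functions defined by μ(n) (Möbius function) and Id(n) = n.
(μ * Id)(262) = 130

Divisors of 262: [1, 2, 131, 262]. For each d | 262:
  d = 1: μ(1) · Id(262/1) = 1 · 262 = 262
  d = 2: μ(2) · Id(262/2) = -1 · 131 = -131
  d = 131: μ(131) · Id(262/131) = -1 · 2 = -2
  d = 262: μ(262) · Id(262/262) = 1 · 1 = 1
Summing: (μ * Id)(262) = 262 + -131 + -2 + 1 = 130.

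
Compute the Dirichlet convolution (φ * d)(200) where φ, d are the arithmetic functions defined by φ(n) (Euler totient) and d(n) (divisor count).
(φ * d)(200) = 465

Divisors of 200: [1, 2, 4, 5, 8, 10, 20, 25, 40, 50, 100, 200]. For each d | 200:
  d = 1: φ(1) · d(200/1) = 1 · 12 = 12
  d = 2: φ(2) · d(200/2) = 1 · 9 = 9
  d = 4: φ(4) · d(200/4) = 2 · 6 = 12
  d = 5: φ(5) · d(200/5) = 4 · 8 = 32
  d = 8: φ(8) · d(200/8) = 4 · 3 = 12
  d = 10: φ(10) · d(200/10) = 4 · 6 = 24
  d = 20: φ(20) · d(200/20) = 8 · 4 = 32
  d = 25: φ(25) · d(200/25) = 20 · 4 = 80
  d = 40: φ(40) · d(200/40) = 16 · 2 = 32
  d = 50: φ(50) · d(200/50) = 20 · 3 = 60
  d = 100: φ(100) · d(200/100) = 40 · 2 = 80
  d = 200: φ(200) · d(200/200) = 80 · 1 = 80
Summing: (φ * d)(200) = 12 + 9 + 12 + 32 + 12 + 24 + 32 + 80 + 32 + 60 + 80 + 80 = 465.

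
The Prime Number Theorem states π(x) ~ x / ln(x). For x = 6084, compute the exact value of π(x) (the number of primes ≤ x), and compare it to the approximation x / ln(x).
π(6084) = 793;  x/ln(x) ≈ 698.23;  relative error ≈ 11.95%.

Directly count primes up to 6084: π(6084) = 793. The PNT approximation gives 6084/ln(6084) ≈ 6084/8.71342 ≈ 698.23. Relative error (π(x) − x/ln(x)) / π(x) ≈ 11.95%; the approximation is known to undercount slightly (Li(x) is a better estimate).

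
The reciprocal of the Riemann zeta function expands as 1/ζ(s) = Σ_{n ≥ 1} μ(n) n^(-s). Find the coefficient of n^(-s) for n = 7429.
μ(7429) = -1

Factor n = 7429 = 17 · 19 · 23. μ(n) = 0 if any exponent ≥ 2 (not squarefree); otherwise μ(n) = (−1)^{ω(n)} where ω(n) is the number of distinct prime factors. Applying: μ(7429) = -1.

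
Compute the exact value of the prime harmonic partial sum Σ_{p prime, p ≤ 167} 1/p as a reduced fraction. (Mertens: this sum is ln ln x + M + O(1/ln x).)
Σ 1/p = 1840793455149223796977553240989608507934961889604586193282330007699/962947420735983927056946215901134429196419130606213075415963491270

π(167) = 39, so the primes ≤ 167 are [2, 3, 5, 7, 11, 13, 17, 19, 23, 29, 31, 37, 41, 43, 47, 53, 59, 61, 67, 71, 73, 79, 83, 89, 97, 101, 103, 107, 109, 113, 127, 131, 137, 139, 149, 151, 157, 163, 167]. Summing 1/p over these primes: 1840793455149223796977553240989608507934961889604586193282330007699/962947420735983927056946215901134429196419130606213075415963491270 ≈ 1.9116. Mertens estimate ln ln(167) + 0.2615 ≈ 1.8943.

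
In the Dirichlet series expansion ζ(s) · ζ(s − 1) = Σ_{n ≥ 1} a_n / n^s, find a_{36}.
σ(36) = 91

In the product (Σ m^0/m^s)(Σ k / k^s) = Σ (Σ_{d | n} d) / n^s, the coefficient of 1/n^s is σ(n) = Σ_{d | n} d. For n = 36, divisors are [1, 2, 3, 4, 6, 9, 12, 18, 36]; summing: σ(36) = 91.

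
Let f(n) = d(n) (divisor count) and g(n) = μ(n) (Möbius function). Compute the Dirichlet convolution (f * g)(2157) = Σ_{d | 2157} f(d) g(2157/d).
(d * μ)(2157) = 1

Divisors of 2157: [1, 3, 719, 2157]. For each d | 2157:
  d = 1: d(1) · μ(2157/1) = 1 · 1 = 1
  d = 3: d(3) · μ(2157/3) = 2 · -1 = -2
  d = 719: d(719) · μ(2157/719) = 2 · -1 = -2
  d = 2157: d(2157) · μ(2157/2157) = 4 · 1 = 4
Summing: (d * μ)(2157) = 1 + -2 + -2 + 4 = 1.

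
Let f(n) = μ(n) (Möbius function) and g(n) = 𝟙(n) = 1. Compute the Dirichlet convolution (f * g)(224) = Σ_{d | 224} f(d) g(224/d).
(μ * 𝟙)(224) = 0

Divisors of 224: [1, 2, 4, 7, 8, 14, 16, 28, 32, 56, 112, 224]. For each d | 224:
  d = 1: μ(1) · 𝟙(224/1) = 1 · 1 = 1
  d = 2: μ(2) · 𝟙(224/2) = -1 · 1 = -1
  d = 4: μ(4) · 𝟙(224/4) = 0 · 1 = 0
  d = 7: μ(7) · 𝟙(224/7) = -1 · 1 = -1
  d = 8: μ(8) · 𝟙(224/8) = 0 · 1 = 0
  d = 14: μ(14) · 𝟙(224/14) = 1 · 1 = 1
  d = 16: μ(16) · 𝟙(224/16) = 0 · 1 = 0
  d = 28: μ(28) · 𝟙(224/28) = 0 · 1 = 0
  d = 32: μ(32) · 𝟙(224/32) = 0 · 1 = 0
  d = 56: μ(56) · 𝟙(224/56) = 0 · 1 = 0
  d = 112: μ(112) · 𝟙(224/112) = 0 · 1 = 0
  d = 224: μ(224) · 𝟙(224/224) = 0 · 1 = 0
Summing: (μ * 𝟙)(224) = 1 + -1 + 0 + -1 + 0 + 1 + 0 + 0 + 0 + 0 + 0 + 0 = 0.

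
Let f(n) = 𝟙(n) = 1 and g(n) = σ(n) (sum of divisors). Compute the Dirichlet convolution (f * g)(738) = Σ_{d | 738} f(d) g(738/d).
(𝟙 * σ)(738) = 3096

Divisors of 738: [1, 2, 3, 6, 9, 18, 41, 82, 123, 246, 369, 738]. For each d | 738:
  d = 1: 𝟙(1) · σ(738/1) = 1 · 1638 = 1638
  d = 2: 𝟙(2) · σ(738/2) = 1 · 546 = 546
  d = 3: 𝟙(3) · σ(738/3) = 1 · 504 = 504
  d = 6: 𝟙(6) · σ(738/6) = 1 · 168 = 168
  d = 9: 𝟙(9) · σ(738/9) = 1 · 126 = 126
  d = 18: 𝟙(18) · σ(738/18) = 1 · 42 = 42
  d = 41: 𝟙(41) · σ(738/41) = 1 · 39 = 39
  d = 82: 𝟙(82) · σ(738/82) = 1 · 13 = 13
  d = 123: 𝟙(123) · σ(738/123) = 1 · 12 = 12
  d = 246: 𝟙(246) · σ(738/246) = 1 · 4 = 4
  d = 369: 𝟙(369) · σ(738/369) = 1 · 3 = 3
  d = 738: 𝟙(738) · σ(738/738) = 1 · 1 = 1
Summing: (𝟙 * σ)(738) = 1638 + 546 + 504 + 168 + 126 + 42 + 39 + 13 + 12 + 4 + 3 + 1 = 3096.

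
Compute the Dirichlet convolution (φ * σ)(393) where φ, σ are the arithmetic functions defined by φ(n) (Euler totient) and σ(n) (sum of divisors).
(φ * σ)(393) = 1572

Divisors of 393: [1, 3, 131, 393]. For each d | 393:
  d = 1: φ(1) · σ(393/1) = 1 · 528 = 528
  d = 3: φ(3) · σ(393/3) = 2 · 132 = 264
  d = 131: φ(131) · σ(393/131) = 130 · 4 = 520
  d = 393: φ(393) · σ(393/393) = 260 · 1 = 260
Summing: (φ * σ)(393) = 528 + 264 + 520 + 260 = 1572.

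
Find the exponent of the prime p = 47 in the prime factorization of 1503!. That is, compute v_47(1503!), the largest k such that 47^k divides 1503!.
v_47(1503!) = 31

Legendre's formula: v_p(n!) = Σ_{k ≥ 1} ⌊n / p^k⌋. For p = 47, n = 1503, the terms are:
  ⌊1503/47^1⌋ = ⌊1503/47⌋ = 31
(the next term ⌊1503/47^2⌋ = 0, terminating the sum). Summing: v_47(1503!) = 31 = 31.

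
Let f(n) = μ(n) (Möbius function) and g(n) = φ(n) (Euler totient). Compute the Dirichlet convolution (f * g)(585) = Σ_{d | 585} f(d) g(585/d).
(μ * φ)(585) = 132

Divisors of 585: [1, 3, 5, 9, 13, 15, 39, 45, 65, 117, 195, 585]. For each d | 585:
  d = 1: μ(1) · φ(585/1) = 1 · 288 = 288
  d = 3: μ(3) · φ(585/3) = -1 · 96 = -96
  d = 5: μ(5) · φ(585/5) = -1 · 72 = -72
  d = 9: μ(9) · φ(585/9) = 0 · 48 = 0
  d = 13: μ(13) · φ(585/13) = -1 · 24 = -24
  d = 15: μ(15) · φ(585/15) = 1 · 24 = 24
  d = 39: μ(39) · φ(585/39) = 1 · 8 = 8
  d = 45: μ(45) · φ(585/45) = 0 · 12 = 0
  d = 65: μ(65) · φ(585/65) = 1 · 6 = 6
  d = 117: μ(117) · φ(585/117) = 0 · 4 = 0
  d = 195: μ(195) · φ(585/195) = -1 · 2 = -2
  d = 585: μ(585) · φ(585/585) = 0 · 1 = 0
Summing: (μ * φ)(585) = 288 + -96 + -72 + 0 + -24 + 24 + 8 + 0 + 6 + 0 + -2 + 0 = 132.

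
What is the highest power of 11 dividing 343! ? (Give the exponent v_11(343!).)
v_11(343!) = 33

Legendre's formula: v_p(n!) = Σ_{k ≥ 1} ⌊n / p^k⌋. For p = 11, n = 343, the terms are:
  ⌊343/11^1⌋ = ⌊343/11⌋ = 31
  ⌊343/11^2⌋ = ⌊343/121⌋ = 2
(the next term ⌊343/11^3⌋ = 0, terminating the sum). Summing: v_11(343!) = 31 + 2 = 33.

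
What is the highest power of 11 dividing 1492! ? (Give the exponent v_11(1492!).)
v_11(1492!) = 148

Legendre's formula: v_p(n!) = Σ_{k ≥ 1} ⌊n / p^k⌋. For p = 11, n = 1492, the terms are:
  ⌊1492/11^1⌋ = ⌊1492/11⌋ = 135
  ⌊1492/11^2⌋ = ⌊1492/121⌋ = 12
  ⌊1492/11^3⌋ = ⌊1492/1331⌋ = 1
(the next term ⌊1492/11^4⌋ = 0, terminating the sum). Summing: v_11(1492!) = 135 + 12 + 1 = 148.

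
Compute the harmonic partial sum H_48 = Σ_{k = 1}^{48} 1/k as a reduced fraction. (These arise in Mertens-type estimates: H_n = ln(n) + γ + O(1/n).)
H_48 = 282000222059796592919/63245806209101973600

Direct summation: H_48 = 1 + 1/2 + ... + 1/48. The least common denominator is lcm(1, ..., 48) = 442720643463713815200; over this denominator the numerator is 442720643463713815200 + 221360321731856907600 + 147573547821237938400 + 110680160865928453800 + 88544128692742763040 + 73786773910618969200 + 63245806209101973600 + 55340080432964226900 + 49191182607079312800 + 44272064346371381520 + 40247331223973983200 + 36893386955309484600 + 34055434112593370400 + 31622903104550986800 + 29514709564247587680 + 27670040216482113450 + 26042390791983165600 + 24595591303539656400 + 23301086498090200800 + 22136032173185690760 + 21081935403033991200 + 20123665611986991600 + 19248723628857122400 + 18446693477654742300 + 17708825738548552608 + 17027717056296685200 + 16397060869026437600 + 15811451552275493400 + 15266229084955648800 + 14757354782123793840 + 14281311079474639200 + 13835020108241056725 + 13415777074657994400 + 13021195395991582800 + 12649161241820394720 + 12297795651769828200 + 11965422796316589600 + 11650543249045100400 + 11351811370864456800 + 11068016086592845380 + 10798064474724727200 + 10540967701516995600 + 10295828917760786400 + 10061832805993495800 + 9838236521415862560 + 9624361814428561200 + 9419588158802421600 + 9223346738827371150 = 1974001554418576150433, so H_48 = 1974001554418576150433/442720643463713815200; reducing by gcd(1974001554418576150433, 442720643463713815200) = 7 gives 282000222059796592919/63245806209101973600 ≈ 4.45880. (The PNT-adjacent estimate ln(48) + γ ≈ 4.44842 matches within O(1/n).)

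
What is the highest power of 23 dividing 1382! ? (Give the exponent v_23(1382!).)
v_23(1382!) = 62

Legendre's formula: v_p(n!) = Σ_{k ≥ 1} ⌊n / p^k⌋. For p = 23, n = 1382, the terms are:
  ⌊1382/23^1⌋ = ⌊1382/23⌋ = 60
  ⌊1382/23^2⌋ = ⌊1382/529⌋ = 2
(the next term ⌊1382/23^3⌋ = 0, terminating the sum). Summing: v_23(1382!) = 60 + 2 = 62.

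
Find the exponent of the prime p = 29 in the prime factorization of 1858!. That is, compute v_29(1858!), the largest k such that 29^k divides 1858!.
v_29(1858!) = 66

Legendre's formula: v_p(n!) = Σ_{k ≥ 1} ⌊n / p^k⌋. For p = 29, n = 1858, the terms are:
  ⌊1858/29^1⌋ = ⌊1858/29⌋ = 64
  ⌊1858/29^2⌋ = ⌊1858/841⌋ = 2
(the next term ⌊1858/29^3⌋ = 0, terminating the sum). Summing: v_29(1858!) = 64 + 2 = 66.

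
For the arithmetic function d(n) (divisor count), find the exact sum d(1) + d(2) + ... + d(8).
Σ_{n ≤ 8} d(n) = 20

Compute d(n) for each 1 ≤ n ≤ 8: d(1) = 1, d(2) = 2, d(3) = 2, d(4) = 3, d(5) = 2, d(6) = 4, d(7) = 2, d(8) = 4. Summing all 8 values: 20. (Dirichlet's divisor formula: Σ_{n ≤ x} d(n) = x ln(x) + (2γ − 1) x + O(√x). For x = 8, the asymptotic estimate is ≈ 17.87.)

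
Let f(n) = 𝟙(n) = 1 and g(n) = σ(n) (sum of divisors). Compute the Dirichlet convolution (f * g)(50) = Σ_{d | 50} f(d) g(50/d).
(𝟙 * σ)(50) = 152

Divisors of 50: [1, 2, 5, 10, 25, 50]. For each d | 50:
  d = 1: 𝟙(1) · σ(50/1) = 1 · 93 = 93
  d = 2: 𝟙(2) · σ(50/2) = 1 · 31 = 31
  d = 5: 𝟙(5) · σ(50/5) = 1 · 18 = 18
  d = 10: 𝟙(10) · σ(50/10) = 1 · 6 = 6
  d = 25: 𝟙(25) · σ(50/25) = 1 · 3 = 3
  d = 50: 𝟙(50) · σ(50/50) = 1 · 1 = 1
Summing: (𝟙 * σ)(50) = 93 + 31 + 18 + 6 + 3 + 1 = 152.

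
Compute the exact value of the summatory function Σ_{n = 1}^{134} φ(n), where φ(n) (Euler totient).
Σ_{n ≤ 134} φ(n) = 5498

Compute φ(n) for each 1 ≤ n ≤ 134: φ(1) = 1, φ(2) = 1, φ(3) = 2, φ(4) = 2, φ(5) = 4, φ(6) = 2, φ(7) = 6, φ(8) = 4, φ(9) = 6, φ(10) = 4, φ(11) = 10, φ(12) = 4, φ(13) = 12, φ(14) = 6, φ(15) = 8, φ(16) = 8, φ(17) = 16, φ(18) = 6, φ(19) = 18, φ(20) = 8, φ(21) = 12, φ(22) = 10, φ(23) = 22, φ(24) = 8, φ(25) = 20, φ(26) = 12, φ(27) = 18, φ(28) = 12, φ(29) = 28, φ(30) = 8, φ(31) = 30, φ(32) = 16, φ(33) = 20, φ(34) = 16, φ(35) = 24, φ(36) = 12, φ(37) = 36, φ(38) = 18, φ(39) = 24, φ(40) = 16, φ(41) = 40, φ(42) = 12, φ(43) = 42, φ(44) = 20, φ(45) = 24, φ(46) = 22, φ(47) = 46, φ(48) = 16, φ(49) = 42, φ(50) = 20, φ(51) = 32, φ(52) = 24, φ(53) = 52, φ(54) = 18, φ(55) = 40, φ(56) = 24, φ(57) = 36, φ(58) = 28, φ(59) = 58, φ(60) = 16, φ(61) = 60, φ(62) = 30, φ(63) = 36, φ(64) = 32, φ(65) = 48, φ(66) = 20, φ(67) = 66, φ(68) = 32, φ(69) = 44, φ(70) = 24, φ(71) = 70, φ(72) = 24, φ(73) = 72, φ(74) = 36, φ(75) = 40, φ(76) = 36, φ(77) = 60, φ(78) = 24, φ(79) = 78, φ(80) = 32, φ(81) = 54, φ(82) = 40, φ(83) = 82, φ(84) = 24, φ(85) = 64, φ(86) = 42, φ(87) = 56, φ(88) = 40, φ(89) = 88, φ(90) = 24, φ(91) = 72, φ(92) = 44, φ(93) = 60, φ(94) = 46, φ(95) = 72, φ(96) = 32, φ(97) = 96, φ(98) = 42, φ(99) = 60, φ(100) = 40, φ(101) = 100, φ(102) = 32, φ(103) = 102, φ(104) = 48, φ(105) = 48, φ(106) = 52, φ(107) = 106, φ(108) = 36, φ(109) = 108, φ(110) = 40, φ(111) = 72, φ(112) = 48, φ(113) = 112, φ(114) = 36, φ(115) = 88, φ(116) = 56, φ(117) = 72, φ(118) = 58, φ(119) = 96, φ(120) = 32, φ(121) = 110, φ(122) = 60, φ(123) = 80, φ(124) = 60, φ(125) = 100, φ(126) = 36, φ(127) = 126, φ(128) = 64, φ(129) = 84, φ(130) = 48, φ(131) = 130, φ(132) = 40, φ(133) = 108, φ(134) = 66. Summing all 134 values: 5498. (Average order: Σ_{n ≤ x} φ(n) ~ (3/π²) x². For x = 134, (3/π²)·134² ≈ 5457.97.)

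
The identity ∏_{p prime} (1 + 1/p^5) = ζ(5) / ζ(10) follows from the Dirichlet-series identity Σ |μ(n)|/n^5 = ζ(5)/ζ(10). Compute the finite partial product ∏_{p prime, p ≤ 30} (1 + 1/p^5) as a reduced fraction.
∏ = 2143075389528162713968986788334938112/2068810478153744602820429018632510465

The primes p ≤ 30 are [2, 3, 5, 7, 11, 13, 17, 19, 23, 29]. For each, (1 + 1/p^5) = (p^5 + 1)/p^5. Multiplying these fractions over p ∈ [2, 3, 5, 7, 11, 13, 17, 19, 23, 29] gives 2143075389528162713968986788334938112/2068810478153744602820429018632510465. (In the limit P → ∞ this tends to ζ(5)/ζ(10).)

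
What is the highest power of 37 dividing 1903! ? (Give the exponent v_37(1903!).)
v_37(1903!) = 52

Legendre's formula: v_p(n!) = Σ_{k ≥ 1} ⌊n / p^k⌋. For p = 37, n = 1903, the terms are:
  ⌊1903/37^1⌋ = ⌊1903/37⌋ = 51
  ⌊1903/37^2⌋ = ⌊1903/1369⌋ = 1
(the next term ⌊1903/37^3⌋ = 0, terminating the sum). Summing: v_37(1903!) = 51 + 1 = 52.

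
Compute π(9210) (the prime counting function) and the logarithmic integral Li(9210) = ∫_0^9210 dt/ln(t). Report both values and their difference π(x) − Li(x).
π(9210) = 1142;  Li(9210) ≈ 1159.98;  π(x) − Li(x) ≈ -17.98.

Direct count of primes ≤ 9210 gives π(9210) = 1142. Numerical evaluation of the logarithmic integral gives Li(9210) ≈ 1159.98. The difference π(x) − Li(x) ≈ -17.98 is typically negative for small/moderate x (Li(x) overestimates), though Littlewood's theorem shows this sign changes infinitely often.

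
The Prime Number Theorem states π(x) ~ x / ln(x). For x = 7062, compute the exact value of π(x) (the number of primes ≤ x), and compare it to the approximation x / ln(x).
π(7062) = 907;  x/ln(x) ≈ 796.84;  relative error ≈ 12.15%.

Directly count primes up to 7062: π(7062) = 907. The PNT approximation gives 7062/ln(7062) ≈ 7062/8.86248 ≈ 796.84. Relative error (π(x) − x/ln(x)) / π(x) ≈ 12.15%; the approximation is known to undercount slightly (Li(x) is a better estimate).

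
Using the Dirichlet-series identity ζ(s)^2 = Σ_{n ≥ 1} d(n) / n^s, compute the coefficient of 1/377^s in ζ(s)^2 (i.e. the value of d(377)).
d(377) = 4

ζ(s)^2 = (Σ 1/m^s)(Σ 1/k^s). The coefficient of 1/n^s in the product is the number of ordered pairs (m, k) with mk = n, which equals d(n). For n = 377, divisors are [1, 13, 29, 377], so d(377) = 4.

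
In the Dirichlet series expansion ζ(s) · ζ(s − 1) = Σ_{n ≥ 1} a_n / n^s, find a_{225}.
σ(225) = 403

In the product (Σ m^0/m^s)(Σ k / k^s) = Σ (Σ_{d | n} d) / n^s, the coefficient of 1/n^s is σ(n) = Σ_{d | n} d. For n = 225, divisors are [1, 3, 5, 9, 15, 25, 45, 75, 225]; summing: σ(225) = 403.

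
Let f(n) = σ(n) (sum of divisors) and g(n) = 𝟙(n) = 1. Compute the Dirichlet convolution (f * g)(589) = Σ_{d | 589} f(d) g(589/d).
(σ * 𝟙)(589) = 693

Divisors of 589: [1, 19, 31, 589]. For each d | 589:
  d = 1: σ(1) · 𝟙(589/1) = 1 · 1 = 1
  d = 19: σ(19) · 𝟙(589/19) = 20 · 1 = 20
  d = 31: σ(31) · 𝟙(589/31) = 32 · 1 = 32
  d = 589: σ(589) · 𝟙(589/589) = 640 · 1 = 640
Summing: (σ * 𝟙)(589) = 1 + 20 + 32 + 640 = 693.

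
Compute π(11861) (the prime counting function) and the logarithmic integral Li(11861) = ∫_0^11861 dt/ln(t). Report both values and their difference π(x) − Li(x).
π(11861) = 1421;  Li(11861) ≈ 1446.29;  π(x) − Li(x) ≈ -25.29.

Direct count of primes ≤ 11861 gives π(11861) = 1421. Numerical evaluation of the logarithmic integral gives Li(11861) ≈ 1446.29. The difference π(x) − Li(x) ≈ -25.29 is typically negative for small/moderate x (Li(x) overestimates), though Littlewood's theorem shows this sign changes infinitely often.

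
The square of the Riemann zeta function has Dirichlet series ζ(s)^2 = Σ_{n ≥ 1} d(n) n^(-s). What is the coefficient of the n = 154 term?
d(154) = 8

ζ(s)^2 = (Σ 1/m^s)(Σ 1/k^s). The coefficient of 1/n^s in the product is the number of ordered pairs (m, k) with mk = n, which equals d(n). For n = 154, divisors are [1, 2, 7, 11, 14, 22, 77, 154], so d(154) = 8.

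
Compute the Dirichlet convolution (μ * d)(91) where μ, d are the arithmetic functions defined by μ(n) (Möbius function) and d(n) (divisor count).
(μ * d)(91) = 1

Divisors of 91: [1, 7, 13, 91]. For each d | 91:
  d = 1: μ(1) · d(91/1) = 1 · 4 = 4
  d = 7: μ(7) · d(91/7) = -1 · 2 = -2
  d = 13: μ(13) · d(91/13) = -1 · 2 = -2
  d = 91: μ(91) · d(91/91) = 1 · 1 = 1
Summing: (μ * d)(91) = 4 + -2 + -2 + 1 = 1.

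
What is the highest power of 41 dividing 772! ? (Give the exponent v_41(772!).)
v_41(772!) = 18

Legendre's formula: v_p(n!) = Σ_{k ≥ 1} ⌊n / p^k⌋. For p = 41, n = 772, the terms are:
  ⌊772/41^1⌋ = ⌊772/41⌋ = 18
(the next term ⌊772/41^2⌋ = 0, terminating the sum). Summing: v_41(772!) = 18 = 18.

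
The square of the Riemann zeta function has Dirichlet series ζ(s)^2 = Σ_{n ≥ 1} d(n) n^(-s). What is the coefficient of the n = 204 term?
d(204) = 12

ζ(s)^2 = (Σ 1/m^s)(Σ 1/k^s). The coefficient of 1/n^s in the product is the number of ordered pairs (m, k) with mk = n, which equals d(n). For n = 204, divisors are [1, 2, 3, 4, 6, 12, 17, 34, 51, 68, 102, 204], so d(204) = 12.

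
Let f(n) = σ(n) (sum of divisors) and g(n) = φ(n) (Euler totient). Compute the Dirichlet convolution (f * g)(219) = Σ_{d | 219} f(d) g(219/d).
(σ * φ)(219) = 876

Divisors of 219: [1, 3, 73, 219]. For each d | 219:
  d = 1: σ(1) · φ(219/1) = 1 · 144 = 144
  d = 3: σ(3) · φ(219/3) = 4 · 72 = 288
  d = 73: σ(73) · φ(219/73) = 74 · 2 = 148
  d = 219: σ(219) · φ(219/219) = 296 · 1 = 296
Summing: (σ * φ)(219) = 144 + 288 + 148 + 296 = 876.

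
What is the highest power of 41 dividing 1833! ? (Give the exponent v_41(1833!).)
v_41(1833!) = 45

Legendre's formula: v_p(n!) = Σ_{k ≥ 1} ⌊n / p^k⌋. For p = 41, n = 1833, the terms are:
  ⌊1833/41^1⌋ = ⌊1833/41⌋ = 44
  ⌊1833/41^2⌋ = ⌊1833/1681⌋ = 1
(the next term ⌊1833/41^3⌋ = 0, terminating the sum). Summing: v_41(1833!) = 44 + 1 = 45.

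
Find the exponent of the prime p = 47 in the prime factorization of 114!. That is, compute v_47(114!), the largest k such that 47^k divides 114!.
v_47(114!) = 2

Legendre's formula: v_p(n!) = Σ_{k ≥ 1} ⌊n / p^k⌋. For p = 47, n = 114, the terms are:
  ⌊114/47^1⌋ = ⌊114/47⌋ = 2
(the next term ⌊114/47^2⌋ = 0, terminating the sum). Summing: v_47(114!) = 2 = 2.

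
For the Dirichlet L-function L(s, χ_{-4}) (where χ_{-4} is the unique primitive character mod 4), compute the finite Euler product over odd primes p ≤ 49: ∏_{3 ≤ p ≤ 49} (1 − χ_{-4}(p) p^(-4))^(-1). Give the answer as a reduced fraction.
∏ = 424022009220093808147330044599350686845258380222853/428762185161728930691534489551822091105495385374720

The odd primes p ≤ 49 are [3, 5, 7, 11, 13, 17, 19, 23, 29, 31, 37, 41, 43, 47]. For each, χ(p) = 1 if p ≡ 1 mod 4, χ(p) = −1 if p ≡ 3 mod 4. Taking (1 − χ(p)/p^4)^(-1) = p^4/(p^4 − χ(p)): (1 − (-1)/3^4)^(-1) · (1 − (1)/5^4)^(-1) · (1 − (-1)/7^4)^(-1) · (1 − (-1)/11^4)^(-1) · (1 − (1)/13^4)^(-1) · (1 − (1)/17^4)^(-1) · (1 − (-1)/19^4)^(-1) · (1 − (-1)/23^4)^(-1) · (1 − (1)/29^4)^(-1) · (1 − (-1)/31^4)^(-1) · (1 − (1)/37^4)^(-1) · (1 − (1)/41^4)^(-1) · (1 − (-1)/43^4)^(-1) · (1 − (-1)/47^4)^(-1) = 424022009220093808147330044599350686845258380222853/428762185161728930691534489551822091105495385374720.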